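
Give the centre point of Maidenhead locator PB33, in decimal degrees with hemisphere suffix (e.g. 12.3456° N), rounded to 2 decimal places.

76.50° S, 127.00° E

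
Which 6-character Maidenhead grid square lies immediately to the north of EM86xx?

EM87xa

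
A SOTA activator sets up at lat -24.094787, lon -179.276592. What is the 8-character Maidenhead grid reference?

AG05iv67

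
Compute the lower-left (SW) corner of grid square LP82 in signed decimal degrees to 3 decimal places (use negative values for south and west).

Field L=11, P=15: +11·20° lon, +15·10° lat → SW at lon 40°, lat 60°.
Square 8, 2: +8·2° lon, +2·1° lat → SW at lon 56°, lat 62°.
latitude 62.000, longitude 56.000.

62.000, 56.000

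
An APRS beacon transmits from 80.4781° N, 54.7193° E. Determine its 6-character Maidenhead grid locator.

LR70il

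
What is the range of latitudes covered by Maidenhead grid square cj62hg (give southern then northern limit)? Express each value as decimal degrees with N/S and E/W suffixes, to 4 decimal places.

Field C=2, J=9: +2·20° lon, +9·10° lat → SW at lon -140°, lat 0°.
Square 6, 2: +6·2° lon, +2·1° lat → SW at lon -128°, lat 2°.
Subsquare h=7, g=6: +7·0.0833333° lon, +6·0.0416667° lat → SW at lon -127.417°, lat 2.25°.
Cell spans 0.0833333° lon × 0.0416667° lat.
south 2.2500° N, north 2.2917° N.

2.2500° N, 2.2917° N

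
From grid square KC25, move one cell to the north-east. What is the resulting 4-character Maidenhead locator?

KC36

Longitude square 2; +1 → 3.
Latitude square 5; +1 → 6.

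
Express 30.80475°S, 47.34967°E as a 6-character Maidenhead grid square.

LF39qe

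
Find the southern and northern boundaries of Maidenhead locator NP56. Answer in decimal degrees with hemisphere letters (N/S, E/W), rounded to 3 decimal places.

Field N=13, P=15: +13·20° lon, +15·10° lat → SW at lon 80°, lat 60°.
Square 5, 6: +5·2° lon, +6·1° lat → SW at lon 90°, lat 66°.
Cell spans 2° lon × 1° lat.
south 66.000° N, north 67.000° N.

66.000° N, 67.000° N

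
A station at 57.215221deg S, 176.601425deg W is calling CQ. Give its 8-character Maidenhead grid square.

Shift to the Maidenhead origin (180°W, 90°S): lon 3.39857, lat 32.78478.
Field: lon ⌊3.39857/20⌋ = 0 → A; lat ⌊32.78478/10⌋ = 3 → D.
Square: lon ⌊3.39857/2⌋ = 1; lat ⌊2.78478/1⌋ = 2.
Subsquare: lon ⌊1.39857/0.0833333⌋ = 16 → q; lat ⌊0.78478/0.0416667⌋ = 18 → s.
Extended square: lon ⌊0.06524/0.00833333⌋ = 7; lat ⌊0.03478/0.00416667⌋ = 8.

AD12qs78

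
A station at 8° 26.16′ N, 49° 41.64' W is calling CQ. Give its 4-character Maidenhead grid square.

GJ58

Shift to the Maidenhead origin (180°W, 90°S): lon 130.31, lat 98.44.
Field: lon ⌊130.31/20⌋ = 6 → G; lat ⌊98.44/10⌋ = 9 → J.
Square: lon ⌊10.31/2⌋ = 5; lat ⌊8.44/1⌋ = 8.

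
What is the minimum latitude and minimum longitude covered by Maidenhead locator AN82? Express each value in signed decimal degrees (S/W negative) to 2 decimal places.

Field A=0, N=13: +0·20° lon, +13·10° lat → SW at lon -180°, lat 40°.
Square 8, 2: +8·2° lon, +2·1° lat → SW at lon -164°, lat 42°.
latitude 42.00, longitude -164.00.

42.00, -164.00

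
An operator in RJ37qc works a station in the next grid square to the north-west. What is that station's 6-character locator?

RJ37pd

Longitude subsquare q = 16; −1 → 15 = p.
Latitude subsquare c = 2; +1 → 3 = d.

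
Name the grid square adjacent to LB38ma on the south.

LB37mx

Latitude subsquare a = 0; −1 → -1, wraps to 23 = x, carry into square.
Latitude square 8; −1 → 7.
The longitude characters are unchanged.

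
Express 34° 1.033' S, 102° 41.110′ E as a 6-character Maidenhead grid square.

OF15ix

Shift to the Maidenhead origin (180°W, 90°S): lon 282.6852, lat 55.9828.
Field: lon ⌊282.6852/20⌋ = 14 → O; lat ⌊55.9828/10⌋ = 5 → F.
Square: lon ⌊2.6852/2⌋ = 1; lat ⌊5.9828/1⌋ = 5.
Subsquare: lon ⌊0.6852/0.0833333⌋ = 8 → i; lat ⌊0.9828/0.0416667⌋ = 23 → x.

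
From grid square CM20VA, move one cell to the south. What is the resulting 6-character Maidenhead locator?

CL29vx

Latitude subsquare a = 0; −1 → -1, wraps to 23 = x, carry into square.
Latitude square 0; −1 → -1, wraps to 9, carry into field.
Latitude field M = 12; −1 → 11 = L.
The longitude characters are unchanged.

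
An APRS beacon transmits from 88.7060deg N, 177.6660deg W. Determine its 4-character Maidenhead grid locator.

Add 180° to longitude and 90° to latitude: 2.33, 178.71.
Field: 2.33/20 → 0 → A, 178.71/10 → 17 → R; chars AR.
Square: 2.33/2 → 1, 8.71/1 → 8; chars 18.

AR18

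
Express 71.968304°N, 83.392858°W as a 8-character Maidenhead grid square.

EQ81hx22

Add 180° to longitude and 90° to latitude: 96.60714, 161.96830.
Field: 96.60714/20 → 4 → E, 161.96830/10 → 16 → Q; chars EQ.
Square: 16.60714/2 → 8, 1.96830/1 → 1; chars 81.
Subsquare: 0.60714/0.0833333 → 7 → h, 0.96830/0.0416667 → 23 → x; chars hx.
Extended square: 0.02381/0.00833333 → 2, 0.00997/0.00416667 → 2; chars 22.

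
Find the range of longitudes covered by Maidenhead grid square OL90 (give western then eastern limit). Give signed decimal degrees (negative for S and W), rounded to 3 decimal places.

Field O=14, L=11: +14·20° lon, +11·10° lat → SW at lon 100°, lat 20°.
Square 9, 0: +9·2° lon, +0·1° lat → SW at lon 118°, lat 20°.
Cell spans 2° lon × 1° lat.
west 118.000, east 120.000.

118.000, 120.000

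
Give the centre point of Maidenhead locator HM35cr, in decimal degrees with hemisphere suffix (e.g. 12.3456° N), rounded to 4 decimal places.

35.7292° N, 33.7917° W

Field H=7, M=12: +7·20° lon, +12·10° lat → SW at lon -40°, lat 30°.
Square 3, 5: +3·2° lon, +5·1° lat → SW at lon -34°, lat 35°.
Subsquare c=2, r=17: +2·0.0833333° lon, +17·0.0416667° lat → SW at lon -33.8333°, lat 35.7083°.
Cell spans 0.0833333° lon × 0.0416667° lat. Centre is SW corner plus half of each.
latitude 35.7292° N, longitude 33.7917° W.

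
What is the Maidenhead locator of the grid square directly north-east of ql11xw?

Longitude subsquare x = 23; +1 → 24, wraps to 0 = a, carry into square.
Longitude square 1; +1 → 2.
Latitude subsquare w = 22; +1 → 23 = x.

QL21ax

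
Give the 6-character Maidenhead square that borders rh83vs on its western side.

RH83us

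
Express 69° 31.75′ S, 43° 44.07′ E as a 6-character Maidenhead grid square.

Add 180° to longitude and 90° to latitude: 223.7345, 20.4708.
Field (20°×10°, letters A–R): 223.7345/20 → 11 → L, 20.4708/10 → 2 → C; chars LC.
Square (2°×1°, digits 0–9): 3.7345/2 → 1, 0.4708/1 → 0; chars 10.
Subsquare (5′×2.5′, letters a–x): 1.7345/0.0833333 → 20 → u, 0.4708/0.0416667 → 11 → l; chars ul.

LC10ul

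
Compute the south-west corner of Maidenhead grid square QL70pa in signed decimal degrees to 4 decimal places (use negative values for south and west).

Field Q=16, L=11: +16·20° lon, +11·10° lat → SW at lon 140°, lat 20°.
Square 7, 0: +7·2° lon, +0·1° lat → SW at lon 154°, lat 20°.
Subsquare p=15, a=0: +15·0.0833333° lon, +0·0.0416667° lat → SW at lon 155.25°, lat 20°.
latitude 20.0000, longitude 155.2500.

20.0000, 155.2500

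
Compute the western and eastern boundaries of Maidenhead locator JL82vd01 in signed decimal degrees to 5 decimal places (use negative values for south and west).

17.75000, 17.75833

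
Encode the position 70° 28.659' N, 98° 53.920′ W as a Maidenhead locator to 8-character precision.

EQ00nl24

Add 180° to longitude and 90° to latitude: 81.10133, 160.47765.
Field (20°×10°, letters A–R): lon ⌊81.10133/20⌋ = 4 → E; lat ⌊160.47765/10⌋ = 16 → Q.
Square (2°×1°, digits 0–9): lon ⌊1.10133/2⌋ = 0; lat ⌊0.47765/1⌋ = 0.
Subsquare (5′×2.5′, letters a–x): lon ⌊1.10133/0.0833333⌋ = 13 → n; lat ⌊0.47765/0.0416667⌋ = 11 → l.
Extended square (30″×15″, digits 0–9): lon ⌊0.01800/0.00833333⌋ = 2; lat ⌊0.01932/0.00416667⌋ = 4.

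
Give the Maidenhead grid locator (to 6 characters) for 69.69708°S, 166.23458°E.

Shift to the Maidenhead origin (180°W, 90°S): lon 346.2346, lat 20.3029.
Field: 346.2346/20 → 17 → R, 20.3029/10 → 2 → C; chars RC.
Square: 6.2346/2 → 3, 0.3029/1 → 0; chars 30.
Subsquare: 0.2346/0.0833333 → 2 → c, 0.3029/0.0416667 → 7 → h; chars ch.

RC30ch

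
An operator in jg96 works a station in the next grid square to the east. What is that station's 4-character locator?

KG06

Longitude square 9; +1 → 10, wraps to 0, carry into field.
Longitude field J = 9; +1 → 10 = K.
The latitude characters are unchanged.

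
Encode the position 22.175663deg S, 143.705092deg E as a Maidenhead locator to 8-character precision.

QG17ut47

Add 180° to longitude and 90° to latitude: 323.70509, 67.82434.
Field: lon ⌊323.70509/20⌋ = 16 → Q; lat ⌊67.82434/10⌋ = 6 → G.
Square: lon ⌊3.70509/2⌋ = 1; lat ⌊7.82434/1⌋ = 7.
Subsquare: lon ⌊1.70509/0.0833333⌋ = 20 → u; lat ⌊0.82434/0.0416667⌋ = 19 → t.
Extended square: lon ⌊0.03843/0.00833333⌋ = 4; lat ⌊0.03267/0.00416667⌋ = 7.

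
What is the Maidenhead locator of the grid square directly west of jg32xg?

JG32wg

Longitude subsquare x = 23; −1 → 22 = w.
The latitude characters are unchanged.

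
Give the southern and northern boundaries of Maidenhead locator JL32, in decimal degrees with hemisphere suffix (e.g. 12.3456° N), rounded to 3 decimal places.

22.000° N, 23.000° N

Field J=9, L=11: +9·20° lon, +11·10° lat → SW at lon 0°, lat 20°.
Square 3, 2: +3·2° lon, +2·1° lat → SW at lon 6°, lat 22°.
Cell spans 2° lon × 1° lat.
south 22.000° N, north 23.000° N.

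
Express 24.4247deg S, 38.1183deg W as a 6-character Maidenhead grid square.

HG05wn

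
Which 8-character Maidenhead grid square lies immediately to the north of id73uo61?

ID73uo62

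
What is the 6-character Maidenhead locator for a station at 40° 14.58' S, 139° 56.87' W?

CE09as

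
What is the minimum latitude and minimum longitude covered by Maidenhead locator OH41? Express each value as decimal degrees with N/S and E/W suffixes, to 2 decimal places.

Field O=14, H=7: +14·20° lon, +7·10° lat → SW at lon 100°, lat -20°.
Square 4, 1: +4·2° lon, +1·1° lat → SW at lon 108°, lat -19°.
latitude 19.00° S, longitude 108.00° E.

19.00° S, 108.00° E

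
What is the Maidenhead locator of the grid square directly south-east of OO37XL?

OO47ak

Longitude subsquare x = 23; +1 → 24, wraps to 0 = a, carry into square.
Longitude square 3; +1 → 4.
Latitude subsquare l = 11; −1 → 10 = k.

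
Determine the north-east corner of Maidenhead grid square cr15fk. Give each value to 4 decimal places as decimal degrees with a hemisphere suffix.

Field C=2, R=17: +2·20° lon, +17·10° lat → SW at lon -140°, lat 80°.
Square 1, 5: +1·2° lon, +5·1° lat → SW at lon -138°, lat 85°.
Subsquare f=5, k=10: +5·0.0833333° lon, +10·0.0416667° lat → SW at lon -137.583°, lat 85.4167°.
Cell spans 0.0833333° lon × 0.0416667° lat. NE corner is SW corner plus one full cell.
latitude 85.4583° N, longitude 137.5000° W.

85.4583° N, 137.5000° W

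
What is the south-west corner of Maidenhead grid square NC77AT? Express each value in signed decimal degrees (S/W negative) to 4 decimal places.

Field N=13, C=2: +13·20° lon, +2·10° lat → SW at lon 80°, lat -70°.
Square 7, 7: +7·2° lon, +7·1° lat → SW at lon 94°, lat -63°.
Subsquare a=0, t=19: +0·0.0833333° lon, +19·0.0416667° lat → SW at lon 94°, lat -62.2083°.
latitude -62.2083, longitude 94.0000.

-62.2083, 94.0000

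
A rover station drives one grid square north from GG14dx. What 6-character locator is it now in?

Latitude subsquare x = 23; +1 → 24, wraps to 0 = a, carry into square.
Latitude square 4; +1 → 5.
The longitude characters are unchanged.

GG15da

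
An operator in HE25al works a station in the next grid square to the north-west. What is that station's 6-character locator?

HE15xm

Longitude subsquare a = 0; −1 → -1, wraps to 23 = x, carry into square.
Longitude square 2; −1 → 1.
Latitude subsquare l = 11; +1 → 12 = m.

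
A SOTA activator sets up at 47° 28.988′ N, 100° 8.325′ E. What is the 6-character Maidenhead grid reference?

Shift to the Maidenhead origin (180°W, 90°S): lon 280.1388, lat 137.4831.
Field (20°×10°, letters A–R): lon ⌊280.1388/20⌋ = 14 → O; lat ⌊137.4831/10⌋ = 13 → N.
Square (2°×1°, digits 0–9): lon ⌊0.1388/2⌋ = 0; lat ⌊7.4831/1⌋ = 7.
Subsquare (5′×2.5′, letters a–x): lon ⌊0.1388/0.0833333⌋ = 1 → b; lat ⌊0.4831/0.0416667⌋ = 11 → l.

ON07bl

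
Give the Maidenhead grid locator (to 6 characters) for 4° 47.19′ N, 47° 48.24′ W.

GJ64cs

Offset from 180°W / 90°S: lon 132.1960°, lat 94.7865°.
Field: lon ⌊132.1960/20⌋ = 6 → G; lat ⌊94.7865/10⌋ = 9 → J.
Square: lon ⌊12.1960/2⌋ = 6; lat ⌊4.7865/1⌋ = 4.
Subsquare: lon ⌊0.1960/0.0833333⌋ = 2 → c; lat ⌊0.7865/0.0416667⌋ = 18 → s.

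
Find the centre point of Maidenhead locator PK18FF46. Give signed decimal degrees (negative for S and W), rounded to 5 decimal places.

Field P=15, K=10: +15·20° lon, +10·10° lat → SW at lon 120°, lat 10°.
Square 1, 8: +1·2° lon, +8·1° lat → SW at lon 122°, lat 18°.
Subsquare f=5, f=5: +5·0.0833333° lon, +5·0.0416667° lat → SW at lon 122.417°, lat 18.2083°.
Extended square 4, 6: +4·0.00833333° lon, +6·0.00416667° lat → SW at lon 122.45°, lat 18.2333°.
Cell spans 0.00833333° lon × 0.00416667° lat. Centre is SW corner plus half of each.
latitude 18.23542, longitude 122.45417.

18.23542, 122.45417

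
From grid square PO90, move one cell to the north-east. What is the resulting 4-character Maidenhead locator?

Longitude square 9; +1 → 10, wraps to 0, carry into field.
Longitude field P = 15; +1 → 16 = Q.
Latitude square 0; +1 → 1.

QO01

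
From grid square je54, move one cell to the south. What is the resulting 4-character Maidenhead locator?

JE53

Latitude square 4; −1 → 3.
The longitude characters are unchanged.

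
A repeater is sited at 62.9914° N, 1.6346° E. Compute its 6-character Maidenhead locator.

JP02tx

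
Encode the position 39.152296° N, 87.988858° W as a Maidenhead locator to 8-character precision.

Add 180° to longitude and 90° to latitude: 92.01114, 129.15230.
Field: 92.01114/20 → 4 → E, 129.15230/10 → 12 → M; chars EM.
Square: 12.01114/2 → 6, 9.15230/1 → 9; chars 69.
Subsquare: 0.01114/0.0833333 → 0 → a, 0.15230/0.0416667 → 3 → d; chars ad.
Extended square: 0.01114/0.00833333 → 1, 0.02730/0.00416667 → 6; chars 16.

EM69ad16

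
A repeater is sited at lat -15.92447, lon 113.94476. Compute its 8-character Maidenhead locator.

OH64xb38

Offset from 180°W / 90°S: lon 293.94476°, lat 74.07553°.
Field (20°×10°, letters A–R): 293.94476/20 → 14 → O, 74.07553/10 → 7 → H; chars OH.
Square (2°×1°, digits 0–9): 13.94476/2 → 6, 4.07553/1 → 4; chars 64.
Subsquare (5′×2.5′, letters a–x): 1.94476/0.0833333 → 23 → x, 0.07553/0.0416667 → 1 → b; chars xb.
Extended square (30″×15″, digits 0–9): 0.02809/0.00833333 → 3, 0.03386/0.00416667 → 8; chars 38.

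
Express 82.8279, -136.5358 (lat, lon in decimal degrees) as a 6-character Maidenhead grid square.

CR12rt

Offset from 180°W / 90°S: lon 43.4642°, lat 172.8279°.
Field (20°×10°, letters A–R): 43.4642/20 → 2 → C, 172.8279/10 → 17 → R; chars CR.
Square (2°×1°, digits 0–9): 3.4642/2 → 1, 2.8279/1 → 2; chars 12.
Subsquare (5′×2.5′, letters a–x): 1.4642/0.0833333 → 17 → r, 0.8279/0.0416667 → 19 → t; chars rt.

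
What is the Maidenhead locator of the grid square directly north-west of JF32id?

JF32he

Longitude subsquare i = 8; −1 → 7 = h.
Latitude subsquare d = 3; +1 → 4 = e.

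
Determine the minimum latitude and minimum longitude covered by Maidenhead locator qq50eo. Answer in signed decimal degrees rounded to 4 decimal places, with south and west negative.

Field Q=16, Q=16: +16·20° lon, +16·10° lat → SW at lon 140°, lat 70°.
Square 5, 0: +5·2° lon, +0·1° lat → SW at lon 150°, lat 70°.
Subsquare e=4, o=14: +4·0.0833333° lon, +14·0.0416667° lat → SW at lon 150.333°, lat 70.5833°.
latitude 70.5833, longitude 150.3333.

70.5833, 150.3333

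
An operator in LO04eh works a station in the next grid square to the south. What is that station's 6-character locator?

LO04eg

Latitude subsquare h = 7; −1 → 6 = g.
The longitude characters are unchanged.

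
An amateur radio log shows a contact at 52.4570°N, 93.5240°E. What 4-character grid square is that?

NO62

Offset from 180°W / 90°S: lon 273.52°, lat 142.46°.
Field: lon ⌊273.52/20⌋ = 13 → N; lat ⌊142.46/10⌋ = 14 → O.
Square: lon ⌊13.52/2⌋ = 6; lat ⌊2.46/1⌋ = 2.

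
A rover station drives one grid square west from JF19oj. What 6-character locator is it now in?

Longitude subsquare o = 14; −1 → 13 = n.
The latitude characters are unchanged.

JF19nj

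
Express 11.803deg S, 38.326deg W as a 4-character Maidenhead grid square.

HH08

Offset from 180°W / 90°S: lon 141.67°, lat 78.20°.
Field: lon ⌊141.67/20⌋ = 7 → H; lat ⌊78.20/10⌋ = 7 → H.
Square: lon ⌊1.67/2⌋ = 0; lat ⌊8.20/1⌋ = 8.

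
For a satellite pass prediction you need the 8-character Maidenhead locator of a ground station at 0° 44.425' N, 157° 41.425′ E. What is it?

Offset from 180°W / 90°S: lon 337.69042°, lat 90.74042°.
Field (20°×10°, letters A–R): lon ⌊337.69042/20⌋ = 16 → Q; lat ⌊90.74042/10⌋ = 9 → J.
Square (2°×1°, digits 0–9): lon ⌊17.69042/2⌋ = 8; lat ⌊0.74042/1⌋ = 0.
Subsquare (5′×2.5′, letters a–x): lon ⌊1.69042/0.0833333⌋ = 20 → u; lat ⌊0.74042/0.0416667⌋ = 17 → r.
Extended square (30″×15″, digits 0–9): lon ⌊0.02375/0.00833333⌋ = 2; lat ⌊0.03208/0.00416667⌋ = 7.

QJ80ur27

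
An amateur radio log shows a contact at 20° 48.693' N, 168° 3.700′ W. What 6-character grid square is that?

AL50xt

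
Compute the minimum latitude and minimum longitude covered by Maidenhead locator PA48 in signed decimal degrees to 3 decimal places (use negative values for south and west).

Field P=15, A=0: +15·20° lon, +0·10° lat → SW at lon 120°, lat -90°.
Square 4, 8: +4·2° lon, +8·1° lat → SW at lon 128°, lat -82°.
latitude -82.000, longitude 128.000.

-82.000, 128.000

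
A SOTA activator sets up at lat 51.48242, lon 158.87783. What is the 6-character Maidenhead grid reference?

QO91kl

Shift to the Maidenhead origin (180°W, 90°S): lon 338.8778, lat 141.4824.
Field (20°×10°, letters A–R): 338.8778/20 → 16 → Q, 141.4824/10 → 14 → O; chars QO.
Square (2°×1°, digits 0–9): 18.8778/2 → 9, 1.4824/1 → 1; chars 91.
Subsquare (5′×2.5′, letters a–x): 0.8778/0.0833333 → 10 → k, 0.4824/0.0416667 → 11 → l; chars kl.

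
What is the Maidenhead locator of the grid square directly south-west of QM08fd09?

QM08ed98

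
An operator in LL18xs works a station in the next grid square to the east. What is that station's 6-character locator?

Longitude subsquare x = 23; +1 → 24, wraps to 0 = a, carry into square.
Longitude square 1; +1 → 2.
The latitude characters are unchanged.

LL28as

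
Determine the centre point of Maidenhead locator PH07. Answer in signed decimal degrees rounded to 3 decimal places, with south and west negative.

Field P=15, H=7: +15·20° lon, +7·10° lat → SW at lon 120°, lat -20°.
Square 0, 7: +0·2° lon, +7·1° lat → SW at lon 120°, lat -13°.
Cell spans 2° lon × 1° lat. Centre is SW corner plus half of each.
latitude -12.500, longitude 121.000.

-12.500, 121.000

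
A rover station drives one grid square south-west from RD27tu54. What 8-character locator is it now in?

RD27tu43

Longitude extended square 5; −1 → 4.
Latitude extended square 4; −1 → 3.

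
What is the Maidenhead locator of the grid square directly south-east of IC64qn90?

Longitude extended square 9; +1 → 10, wraps to 0, carry into subsquare.
Longitude subsquare q = 16; +1 → 17 = r.
Latitude extended square 0; −1 → -1, wraps to 9, carry into subsquare.
Latitude subsquare n = 13; −1 → 12 = m.

IC64rm09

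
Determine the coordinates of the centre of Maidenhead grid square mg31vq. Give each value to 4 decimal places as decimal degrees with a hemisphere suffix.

Field M=12, G=6: +12·20° lon, +6·10° lat → SW at lon 60°, lat -30°.
Square 3, 1: +3·2° lon, +1·1° lat → SW at lon 66°, lat -29°.
Subsquare v=21, q=16: +21·0.0833333° lon, +16·0.0416667° lat → SW at lon 67.75°, lat -28.3333°.
Cell spans 0.0833333° lon × 0.0416667° lat. Centre is SW corner plus half of each.
latitude 28.3125° S, longitude 67.7917° E.

28.3125° S, 67.7917° E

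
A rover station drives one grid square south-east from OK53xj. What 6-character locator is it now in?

Longitude subsquare x = 23; +1 → 24, wraps to 0 = a, carry into square.
Longitude square 5; +1 → 6.
Latitude subsquare j = 9; −1 → 8 = i.

OK63ai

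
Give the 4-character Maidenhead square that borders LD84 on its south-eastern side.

LD93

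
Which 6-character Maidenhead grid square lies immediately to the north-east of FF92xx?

Longitude subsquare x = 23; +1 → 24, wraps to 0 = a, carry into square.
Longitude square 9; +1 → 10, wraps to 0, carry into field.
Longitude field F = 5; +1 → 6 = G.
Latitude subsquare x = 23; +1 → 24, wraps to 0 = a, carry into square.
Latitude square 2; +1 → 3.

GF03aa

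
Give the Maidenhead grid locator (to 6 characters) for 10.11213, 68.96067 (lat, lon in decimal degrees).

Shift to the Maidenhead origin (180°W, 90°S): lon 248.9607, lat 100.1121.
Field (20°×10°, letters A–R): 248.9607/20 → 12 → M, 100.1121/10 → 10 → K; chars MK.
Square (2°×1°, digits 0–9): 8.9607/2 → 4, 0.1121/1 → 0; chars 40.
Subsquare (5′×2.5′, letters a–x): 0.9607/0.0833333 → 11 → l, 0.1121/0.0416667 → 2 → c; chars lc.

MK40lc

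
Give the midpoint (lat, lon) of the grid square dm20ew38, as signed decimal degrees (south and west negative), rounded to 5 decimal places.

30.95208, -115.63750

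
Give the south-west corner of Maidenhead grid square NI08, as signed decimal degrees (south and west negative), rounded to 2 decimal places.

Field N=13, I=8: +13·20° lon, +8·10° lat → SW at lon 80°, lat -10°.
Square 0, 8: +0·2° lon, +8·1° lat → SW at lon 80°, lat -2°.
latitude -2.00, longitude 80.00.

-2.00, 80.00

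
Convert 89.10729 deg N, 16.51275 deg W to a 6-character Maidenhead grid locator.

Shift to the Maidenhead origin (180°W, 90°S): lon 163.4872, lat 179.1073.
Field: 163.4872/20 → 8 → I, 179.1073/10 → 17 → R; chars IR.
Square: 3.4872/2 → 1, 9.1073/1 → 9; chars 19.
Subsquare: 1.4872/0.0833333 → 17 → r, 0.1073/0.0416667 → 2 → c; chars rc.

IR19rc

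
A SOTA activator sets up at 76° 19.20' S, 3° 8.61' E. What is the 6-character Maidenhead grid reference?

JB13nq

Offset from 180°W / 90°S: lon 183.1435°, lat 13.6800°.
Field: lon ⌊183.1435/20⌋ = 9 → J; lat ⌊13.6800/10⌋ = 1 → B.
Square: lon ⌊3.1435/2⌋ = 1; lat ⌊3.6800/1⌋ = 3.
Subsquare: lon ⌊1.1435/0.0833333⌋ = 13 → n; lat ⌊0.6800/0.0416667⌋ = 16 → q.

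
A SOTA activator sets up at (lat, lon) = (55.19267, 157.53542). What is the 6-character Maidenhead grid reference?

QO85se

Shift to the Maidenhead origin (180°W, 90°S): lon 337.5354, lat 145.1927.
Field: lon ⌊337.5354/20⌋ = 16 → Q; lat ⌊145.1927/10⌋ = 14 → O.
Square: lon ⌊17.5354/2⌋ = 8; lat ⌊5.1927/1⌋ = 5.
Subsquare: lon ⌊1.5354/0.0833333⌋ = 18 → s; lat ⌊0.1927/0.0416667⌋ = 4 → e.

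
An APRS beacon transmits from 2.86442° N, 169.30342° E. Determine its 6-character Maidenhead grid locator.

RJ42pu

Shift to the Maidenhead origin (180°W, 90°S): lon 349.3034, lat 92.8644.
Field (20°×10°, letters A–R): 349.3034/20 → 17 → R, 92.8644/10 → 9 → J; chars RJ.
Square (2°×1°, digits 0–9): 9.3034/2 → 4, 2.8644/1 → 2; chars 42.
Subsquare (5′×2.5′, letters a–x): 1.3034/0.0833333 → 15 → p, 0.8644/0.0416667 → 20 → u; chars pu.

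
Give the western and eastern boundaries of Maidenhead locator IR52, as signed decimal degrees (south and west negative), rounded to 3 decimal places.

-10.000, -8.000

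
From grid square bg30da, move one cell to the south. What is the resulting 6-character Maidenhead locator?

BF39dx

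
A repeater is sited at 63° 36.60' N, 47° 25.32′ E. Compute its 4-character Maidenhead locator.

Shift to the Maidenhead origin (180°W, 90°S): lon 227.42, lat 153.61.
Field: lon ⌊227.42/20⌋ = 11 → L; lat ⌊153.61/10⌋ = 15 → P.
Square: lon ⌊7.42/2⌋ = 3; lat ⌊3.61/1⌋ = 3.

LP33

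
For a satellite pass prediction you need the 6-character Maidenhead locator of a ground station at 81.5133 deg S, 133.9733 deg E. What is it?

Offset from 180°W / 90°S: lon 313.9733°, lat 8.4867°.
Field: 313.9733/20 → 15 → P, 8.4867/10 → 0 → A; chars PA.
Square: 13.9733/2 → 6, 8.4867/1 → 8; chars 68.
Subsquare: 1.9733/0.0833333 → 23 → x, 0.4867/0.0416667 → 11 → l; chars xl.

PA68xl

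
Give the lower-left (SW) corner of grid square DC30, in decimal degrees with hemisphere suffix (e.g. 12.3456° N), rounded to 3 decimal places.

70.000° S, 114.000° W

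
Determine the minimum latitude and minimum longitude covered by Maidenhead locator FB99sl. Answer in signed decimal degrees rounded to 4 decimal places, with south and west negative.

-70.5417, -60.5000

Field F=5, B=1: +5·20° lon, +1·10° lat → SW at lon -80°, lat -80°.
Square 9, 9: +9·2° lon, +9·1° lat → SW at lon -62°, lat -71°.
Subsquare s=18, l=11: +18·0.0833333° lon, +11·0.0416667° lat → SW at lon -60.5°, lat -70.5417°.
latitude -70.5417, longitude -60.5000.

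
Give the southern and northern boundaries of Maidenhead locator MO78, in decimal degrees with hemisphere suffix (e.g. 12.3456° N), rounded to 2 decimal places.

Field M=12, O=14: +12·20° lon, +14·10° lat → SW at lon 60°, lat 50°.
Square 7, 8: +7·2° lon, +8·1° lat → SW at lon 74°, lat 58°.
Cell spans 2° lon × 1° lat.
south 58.00° N, north 59.00° N.

58.00° N, 59.00° N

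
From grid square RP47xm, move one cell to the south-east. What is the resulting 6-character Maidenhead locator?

Longitude subsquare x = 23; +1 → 24, wraps to 0 = a, carry into square.
Longitude square 4; +1 → 5.
Latitude subsquare m = 12; −1 → 11 = l.

RP57al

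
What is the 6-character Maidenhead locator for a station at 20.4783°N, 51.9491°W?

GL40al

Add 180° to longitude and 90° to latitude: 128.0509, 110.4783.
Field: 128.0509/20 → 6 → G, 110.4783/10 → 11 → L; chars GL.
Square: 8.0509/2 → 4, 0.4783/1 → 0; chars 40.
Subsquare: 0.0509/0.0833333 → 0 → a, 0.4783/0.0416667 → 11 → l; chars al.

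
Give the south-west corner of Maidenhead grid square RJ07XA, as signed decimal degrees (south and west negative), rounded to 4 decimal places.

7.0000, 161.9167

Field R=17, J=9: +17·20° lon, +9·10° lat → SW at lon 160°, lat 0°.
Square 0, 7: +0·2° lon, +7·1° lat → SW at lon 160°, lat 7°.
Subsquare x=23, a=0: +23·0.0833333° lon, +0·0.0416667° lat → SW at lon 161.917°, lat 7°.
latitude 7.0000, longitude 161.9167.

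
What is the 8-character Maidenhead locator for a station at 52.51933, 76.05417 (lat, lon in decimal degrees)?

MO82am64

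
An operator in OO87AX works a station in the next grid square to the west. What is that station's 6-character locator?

OO77xx

Longitude subsquare a = 0; −1 → -1, wraps to 23 = x, carry into square.
Longitude square 8; −1 → 7.
The latitude characters are unchanged.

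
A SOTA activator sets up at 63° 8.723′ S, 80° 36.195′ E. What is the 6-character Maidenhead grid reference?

Shift to the Maidenhead origin (180°W, 90°S): lon 260.6033, lat 26.8546.
Field: lon ⌊260.6033/20⌋ = 13 → N; lat ⌊26.8546/10⌋ = 2 → C.
Square: lon ⌊0.6033/2⌋ = 0; lat ⌊6.8546/1⌋ = 6.
Subsquare: lon ⌊0.6033/0.0833333⌋ = 7 → h; lat ⌊0.8546/0.0416667⌋ = 20 → u.

NC06hu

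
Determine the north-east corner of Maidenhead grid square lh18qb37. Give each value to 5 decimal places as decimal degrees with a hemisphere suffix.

11.92500° S, 43.36667° E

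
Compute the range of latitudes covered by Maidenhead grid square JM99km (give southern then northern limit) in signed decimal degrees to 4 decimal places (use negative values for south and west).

39.5000, 39.5417

Field J=9, M=12: +9·20° lon, +12·10° lat → SW at lon 0°, lat 30°.
Square 9, 9: +9·2° lon, +9·1° lat → SW at lon 18°, lat 39°.
Subsquare k=10, m=12: +10·0.0833333° lon, +12·0.0416667° lat → SW at lon 18.8333°, lat 39.5°.
Cell spans 0.0833333° lon × 0.0416667° lat.
south 39.5000, north 39.5417.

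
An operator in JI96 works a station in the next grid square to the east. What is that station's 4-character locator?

KI06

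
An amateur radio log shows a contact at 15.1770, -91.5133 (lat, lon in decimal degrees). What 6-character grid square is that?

Add 180° to longitude and 90° to latitude: 88.4867, 105.1770.
Field: 88.4867/20 → 4 → E, 105.1770/10 → 10 → K; chars EK.
Square: 8.4867/2 → 4, 5.1770/1 → 5; chars 45.
Subsquare: 0.4867/0.0833333 → 5 → f, 0.1770/0.0416667 → 4 → e; chars fe.

EK45fe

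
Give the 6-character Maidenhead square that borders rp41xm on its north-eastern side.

RP51an

Longitude subsquare x = 23; +1 → 24, wraps to 0 = a, carry into square.
Longitude square 4; +1 → 5.
Latitude subsquare m = 12; +1 → 13 = n.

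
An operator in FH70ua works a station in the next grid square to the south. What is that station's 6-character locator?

FG79ux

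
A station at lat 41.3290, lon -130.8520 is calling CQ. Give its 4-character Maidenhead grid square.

Offset from 180°W / 90°S: lon 49.15°, lat 131.33°.
Field (20°×10°, letters A–R): 49.15/20 → 2 → C, 131.33/10 → 13 → N; chars CN.
Square (2°×1°, digits 0–9): 9.15/2 → 4, 1.33/1 → 1; chars 41.

CN41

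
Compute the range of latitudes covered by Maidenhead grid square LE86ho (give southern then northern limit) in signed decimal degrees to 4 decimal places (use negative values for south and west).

-43.4167, -43.3750

Field L=11, E=4: +11·20° lon, +4·10° lat → SW at lon 40°, lat -50°.
Square 8, 6: +8·2° lon, +6·1° lat → SW at lon 56°, lat -44°.
Subsquare h=7, o=14: +7·0.0833333° lon, +14·0.0416667° lat → SW at lon 56.5833°, lat -43.4167°.
Cell spans 0.0833333° lon × 0.0416667° lat.
south -43.4167, north -43.3750.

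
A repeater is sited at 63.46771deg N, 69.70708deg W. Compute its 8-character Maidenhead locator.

FP53dl52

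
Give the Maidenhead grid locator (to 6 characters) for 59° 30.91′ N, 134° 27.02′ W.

Add 180° to longitude and 90° to latitude: 45.5497, 149.5152.
Field: 45.5497/20 → 2 → C, 149.5152/10 → 14 → O; chars CO.
Square: 5.5497/2 → 2, 9.5152/1 → 9; chars 29.
Subsquare: 1.5497/0.0833333 → 18 → s, 0.5152/0.0416667 → 12 → m; chars sm.

CO29sm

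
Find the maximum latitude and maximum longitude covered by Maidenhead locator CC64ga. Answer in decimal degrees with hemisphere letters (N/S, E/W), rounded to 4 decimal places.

Field C=2, C=2: +2·20° lon, +2·10° lat → SW at lon -140°, lat -70°.
Square 6, 4: +6·2° lon, +4·1° lat → SW at lon -128°, lat -66°.
Subsquare g=6, a=0: +6·0.0833333° lon, +0·0.0416667° lat → SW at lon -127.5°, lat -66°.
Cell spans 0.0833333° lon × 0.0416667° lat. NE corner is SW corner plus one full cell.
latitude 65.9583° S, longitude 127.4167° W.

65.9583° S, 127.4167° W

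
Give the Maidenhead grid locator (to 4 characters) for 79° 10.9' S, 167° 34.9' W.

AB60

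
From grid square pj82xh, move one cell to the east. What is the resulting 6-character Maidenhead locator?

PJ92ah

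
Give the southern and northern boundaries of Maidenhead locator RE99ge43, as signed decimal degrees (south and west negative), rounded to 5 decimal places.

Field R=17, E=4: +17·20° lon, +4·10° lat → SW at lon 160°, lat -50°.
Square 9, 9: +9·2° lon, +9·1° lat → SW at lon 178°, lat -41°.
Subsquare g=6, e=4: +6·0.0833333° lon, +4·0.0416667° lat → SW at lon 178.5°, lat -40.8333°.
Extended square 4, 3: +4·0.00833333° lon, +3·0.00416667° lat → SW at lon 178.533°, lat -40.8208°.
Cell spans 0.00833333° lon × 0.00416667° lat.
south -40.82083, north -40.81667.

-40.82083, -40.81667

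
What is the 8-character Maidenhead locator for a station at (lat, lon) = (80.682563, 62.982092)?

MR10lq73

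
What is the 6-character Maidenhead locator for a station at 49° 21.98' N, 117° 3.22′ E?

ON89mi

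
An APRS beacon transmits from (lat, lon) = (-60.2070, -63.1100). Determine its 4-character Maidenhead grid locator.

FC89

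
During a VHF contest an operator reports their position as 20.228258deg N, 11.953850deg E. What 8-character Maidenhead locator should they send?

Add 180° to longitude and 90° to latitude: 191.95385, 110.22826.
Field: 191.95385/20 → 9 → J, 110.22826/10 → 11 → L; chars JL.
Square: 11.95385/2 → 5, 0.22826/1 → 0; chars 50.
Subsquare: 1.95385/0.0833333 → 23 → x, 0.22826/0.0416667 → 5 → f; chars xf.
Extended square: 0.03718/0.00833333 → 4, 0.01992/0.00416667 → 4; chars 44.

JL50xf44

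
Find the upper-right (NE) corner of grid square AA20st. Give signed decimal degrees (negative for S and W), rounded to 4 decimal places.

-89.1667, -174.4167

Field A=0, A=0: +0·20° lon, +0·10° lat → SW at lon -180°, lat -90°.
Square 2, 0: +2·2° lon, +0·1° lat → SW at lon -176°, lat -90°.
Subsquare s=18, t=19: +18·0.0833333° lon, +19·0.0416667° lat → SW at lon -174.5°, lat -89.2083°.
Cell spans 0.0833333° lon × 0.0416667° lat. NE corner is SW corner plus one full cell.
latitude -89.1667, longitude -174.4167.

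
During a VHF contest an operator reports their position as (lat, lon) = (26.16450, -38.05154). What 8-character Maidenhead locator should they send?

HL06xd39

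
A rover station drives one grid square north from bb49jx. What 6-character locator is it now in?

Latitude subsquare x = 23; +1 → 24, wraps to 0 = a, carry into square.
Latitude square 9; +1 → 10, wraps to 0, carry into field.
Latitude field B = 1; +1 → 2 = C.
The longitude characters are unchanged.

BC40ja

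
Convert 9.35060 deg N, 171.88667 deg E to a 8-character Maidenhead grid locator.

RJ59wi64

Shift to the Maidenhead origin (180°W, 90°S): lon 351.88667, lat 99.35060.
Field (20°×10°, letters A–R): lon ⌊351.88667/20⌋ = 17 → R; lat ⌊99.35060/10⌋ = 9 → J.
Square (2°×1°, digits 0–9): lon ⌊11.88667/2⌋ = 5; lat ⌊9.35060/1⌋ = 9.
Subsquare (5′×2.5′, letters a–x): lon ⌊1.88667/0.0833333⌋ = 22 → w; lat ⌊0.35060/0.0416667⌋ = 8 → i.
Extended square (30″×15″, digits 0–9): lon ⌊0.05334/0.00833333⌋ = 6; lat ⌊0.01727/0.00416667⌋ = 4.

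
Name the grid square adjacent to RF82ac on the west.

Longitude subsquare a = 0; −1 → -1, wraps to 23 = x, carry into square.
Longitude square 8; −1 → 7.
The latitude characters are unchanged.

RF72xc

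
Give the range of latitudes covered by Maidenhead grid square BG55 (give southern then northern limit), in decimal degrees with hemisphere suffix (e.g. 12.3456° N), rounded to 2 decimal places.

25.00° S, 24.00° S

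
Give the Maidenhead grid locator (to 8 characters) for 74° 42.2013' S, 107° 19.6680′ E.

OB35ph91

Shift to the Maidenhead origin (180°W, 90°S): lon 287.32780, lat 15.29664.
Field: lon ⌊287.32780/20⌋ = 14 → O; lat ⌊15.29664/10⌋ = 1 → B.
Square: lon ⌊7.32780/2⌋ = 3; lat ⌊5.29664/1⌋ = 5.
Subsquare: lon ⌊1.32780/0.0833333⌋ = 15 → p; lat ⌊0.29664/0.0416667⌋ = 7 → h.
Extended square: lon ⌊0.07780/0.00833333⌋ = 9; lat ⌊0.00498/0.00416667⌋ = 1.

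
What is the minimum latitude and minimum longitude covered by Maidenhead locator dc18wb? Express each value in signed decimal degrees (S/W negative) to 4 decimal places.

Field D=3, C=2: +3·20° lon, +2·10° lat → SW at lon -120°, lat -70°.
Square 1, 8: +1·2° lon, +8·1° lat → SW at lon -118°, lat -62°.
Subsquare w=22, b=1: +22·0.0833333° lon, +1·0.0416667° lat → SW at lon -116.167°, lat -61.9583°.
latitude -61.9583, longitude -116.1667.

-61.9583, -116.1667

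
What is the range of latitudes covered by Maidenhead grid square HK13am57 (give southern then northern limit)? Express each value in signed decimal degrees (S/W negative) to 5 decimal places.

13.52917, 13.53333

Field H=7, K=10: +7·20° lon, +10·10° lat → SW at lon -40°, lat 10°.
Square 1, 3: +1·2° lon, +3·1° lat → SW at lon -38°, lat 13°.
Subsquare a=0, m=12: +0·0.0833333° lon, +12·0.0416667° lat → SW at lon -38°, lat 13.5°.
Extended square 5, 7: +5·0.00833333° lon, +7·0.00416667° lat → SW at lon -37.9583°, lat 13.5292°.
Cell spans 0.00833333° lon × 0.00416667° lat.
south 13.52917, north 13.53333.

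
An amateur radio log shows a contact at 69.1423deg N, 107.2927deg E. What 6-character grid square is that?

Offset from 180°W / 90°S: lon 287.2927°, lat 159.1423°.
Field: lon ⌊287.2927/20⌋ = 14 → O; lat ⌊159.1423/10⌋ = 15 → P.
Square: lon ⌊7.2927/2⌋ = 3; lat ⌊9.1423/1⌋ = 9.
Subsquare: lon ⌊1.2927/0.0833333⌋ = 15 → p; lat ⌊0.1423/0.0416667⌋ = 3 → d.

OP39pd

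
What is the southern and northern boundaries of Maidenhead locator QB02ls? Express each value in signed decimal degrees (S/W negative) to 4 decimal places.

-77.2500, -77.2083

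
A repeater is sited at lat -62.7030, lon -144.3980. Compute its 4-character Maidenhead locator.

Shift to the Maidenhead origin (180°W, 90°S): lon 35.60, lat 27.30.
Field (20°×10°, letters A–R): lon ⌊35.60/20⌋ = 1 → B; lat ⌊27.30/10⌋ = 2 → C.
Square (2°×1°, digits 0–9): lon ⌊15.60/2⌋ = 7; lat ⌊7.30/1⌋ = 7.

BC77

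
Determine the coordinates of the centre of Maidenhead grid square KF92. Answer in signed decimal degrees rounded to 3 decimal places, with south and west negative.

-37.500, 39.000

Field K=10, F=5: +10·20° lon, +5·10° lat → SW at lon 20°, lat -40°.
Square 9, 2: +9·2° lon, +2·1° lat → SW at lon 38°, lat -38°.
Cell spans 2° lon × 1° lat. Centre is SW corner plus half of each.
latitude -37.500, longitude 39.000.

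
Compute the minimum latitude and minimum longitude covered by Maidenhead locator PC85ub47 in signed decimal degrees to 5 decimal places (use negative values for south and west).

Field P=15, C=2: +15·20° lon, +2·10° lat → SW at lon 120°, lat -70°.
Square 8, 5: +8·2° lon, +5·1° lat → SW at lon 136°, lat -65°.
Subsquare u=20, b=1: +20·0.0833333° lon, +1·0.0416667° lat → SW at lon 137.667°, lat -64.9583°.
Extended square 4, 7: +4·0.00833333° lon, +7·0.00416667° lat → SW at lon 137.7°, lat -64.9292°.
latitude -64.92917, longitude 137.70000.

-64.92917, 137.70000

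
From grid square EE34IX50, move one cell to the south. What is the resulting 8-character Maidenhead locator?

Latitude extended square 0; −1 → -1, wraps to 9, carry into subsquare.
Latitude subsquare x = 23; −1 → 22 = w.
The longitude characters are unchanged.

EE34iw59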